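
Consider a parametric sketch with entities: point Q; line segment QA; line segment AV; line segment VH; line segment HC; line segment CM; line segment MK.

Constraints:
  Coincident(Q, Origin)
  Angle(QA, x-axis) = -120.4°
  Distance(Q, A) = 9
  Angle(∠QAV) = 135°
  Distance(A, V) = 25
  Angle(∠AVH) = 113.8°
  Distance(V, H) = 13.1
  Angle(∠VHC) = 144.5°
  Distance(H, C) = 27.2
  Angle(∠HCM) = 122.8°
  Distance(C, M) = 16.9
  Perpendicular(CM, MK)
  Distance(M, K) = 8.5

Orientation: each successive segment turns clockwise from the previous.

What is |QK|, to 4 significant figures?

32.81

Q is at the origin; QA runs at -120.4° with length 9.0, so A = (-4.554, -7.763). ∠QAV = 135.0° gives AV at -165.4° from the x-axis; with |AV| = 25.0, V = (-28.75, -14.06). ∠AVH = 113.8° gives VH at 128.4° from the x-axis; with |VH| = 13.1, H = (-36.88, -3.798). ∠VHC = 144.5° gives HC at 92.90° from the x-axis; with |HC| = 27.2, C = (-38.26, 23.37). ∠HCM = 122.8° gives CM at 35.70° from the x-axis; with |CM| = 16.9, M = (-24.54, 33.23). CM ⟂ MK, so MK runs at -54.30°; with |MK| = 8.5, K = (-19.58, 26.33). Then |QK| = |K − Q| = 32.81.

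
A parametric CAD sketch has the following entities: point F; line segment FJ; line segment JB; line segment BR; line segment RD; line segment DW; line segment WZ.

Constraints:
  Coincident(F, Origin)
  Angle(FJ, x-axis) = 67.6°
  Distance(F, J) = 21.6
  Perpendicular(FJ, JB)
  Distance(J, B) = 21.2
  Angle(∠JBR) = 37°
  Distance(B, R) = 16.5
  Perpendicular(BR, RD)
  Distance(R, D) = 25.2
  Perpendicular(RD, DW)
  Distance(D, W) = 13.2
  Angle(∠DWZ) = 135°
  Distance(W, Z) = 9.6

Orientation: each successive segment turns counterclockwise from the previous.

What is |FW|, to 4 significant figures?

39.88

BR ⟂ RD, so RD runs at 30.60°; with |RD| = 25.2, D = (18.72, 26.67). RD is perpendicular to DW, so DW runs at 120.6°; with |DW| = 13.2, W = (12.00, 38.04). Then |FW| = |W − F| = 39.88.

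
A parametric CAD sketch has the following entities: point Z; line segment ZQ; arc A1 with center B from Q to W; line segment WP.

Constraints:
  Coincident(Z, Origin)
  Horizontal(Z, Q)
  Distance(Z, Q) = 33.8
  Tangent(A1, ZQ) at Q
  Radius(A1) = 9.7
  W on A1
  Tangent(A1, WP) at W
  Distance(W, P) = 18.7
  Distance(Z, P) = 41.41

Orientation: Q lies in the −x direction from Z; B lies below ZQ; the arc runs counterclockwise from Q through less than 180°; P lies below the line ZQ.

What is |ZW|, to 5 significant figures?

44.083

Z is at the origin; Z and Q share the same y with |ZQ| = 33.8 and Q on the −x side, so Q = (-33.800, 0.0000). A1 meets ZQ tangentially, so BQ is at right angles to ZQ, so B = Q + (0, -9.7) = (-33.800, -9.7000). Since BW ⟂ WP (tangency), |BP| = √(9.7² + 18.7²) = 21.066 regardless of where W sits on A1. So P lies on both circle(Z, 41.41) and circle(B, 21.066); the below-ZQ intersection is P = (-28.462, -30.078). W is the foot of the tangent from P: W = (-40.998, -16.203).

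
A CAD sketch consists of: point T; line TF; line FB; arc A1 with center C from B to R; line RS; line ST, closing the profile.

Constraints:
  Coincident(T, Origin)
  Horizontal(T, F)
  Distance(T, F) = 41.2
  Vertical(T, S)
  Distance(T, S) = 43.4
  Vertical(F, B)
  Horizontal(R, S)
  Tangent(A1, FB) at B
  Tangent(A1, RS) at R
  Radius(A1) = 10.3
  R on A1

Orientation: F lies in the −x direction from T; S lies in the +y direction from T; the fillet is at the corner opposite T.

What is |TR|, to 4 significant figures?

53.28

The virtual corner opposite T is at (-41.20, 43.40). A1 meets FB tangentially, so CB is at right angles to FB and the tangent condition forces CR to be normal to RS, with radius 10.3, so the center C sits 10.3 in from both sides at C = (-30.90, 33.10). That places the tangent points at B = (-41.20, 33.10) on FB and R = (-30.90, 43.40) on RS. Then |TR| = |R − T| = 53.28.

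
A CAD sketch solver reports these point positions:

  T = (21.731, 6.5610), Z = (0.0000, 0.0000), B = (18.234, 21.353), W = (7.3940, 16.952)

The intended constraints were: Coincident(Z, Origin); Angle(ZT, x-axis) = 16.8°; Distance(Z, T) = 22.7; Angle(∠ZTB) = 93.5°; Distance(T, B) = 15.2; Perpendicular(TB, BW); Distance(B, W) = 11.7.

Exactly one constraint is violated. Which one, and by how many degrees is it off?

Perpendicular(TB, BW) — off by 8.80°.

Z = (0.00, 0.00) ✓; ZT at 16.80° ✓; |ZT| = 22.70 ✓; ∠ZTB = 93.50° ✓; |TB| = 15.20 ✓; ∠(TB, BW) = 98.80° ✗; |BW| = 11.70 ✓.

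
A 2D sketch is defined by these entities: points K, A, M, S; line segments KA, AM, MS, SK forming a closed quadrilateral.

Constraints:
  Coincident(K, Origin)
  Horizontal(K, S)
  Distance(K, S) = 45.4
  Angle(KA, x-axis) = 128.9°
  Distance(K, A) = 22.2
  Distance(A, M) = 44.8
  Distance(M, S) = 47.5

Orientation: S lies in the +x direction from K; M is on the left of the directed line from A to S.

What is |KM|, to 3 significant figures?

48.1

K is at the origin; K and S share the same y with |KS| = 45.4 and S in +x, so S = (45.4, 0). KA runs at 128.9° with |KA| = 22.2, so A = (-13.9, 17.3). M is determined by |AM| = 44.8 and |MS| = 47.5 together: it lies at the intersection of circle(A, 44.8) and circle(S, 47.5). With |AS| = 61.8, the foot of the radical line on AS is 28.9 from A and the perpendicular offset is √(44.8² − 28.9²) = 34.2. Taking the left-of-AS solution: M = (23.4, 42.1).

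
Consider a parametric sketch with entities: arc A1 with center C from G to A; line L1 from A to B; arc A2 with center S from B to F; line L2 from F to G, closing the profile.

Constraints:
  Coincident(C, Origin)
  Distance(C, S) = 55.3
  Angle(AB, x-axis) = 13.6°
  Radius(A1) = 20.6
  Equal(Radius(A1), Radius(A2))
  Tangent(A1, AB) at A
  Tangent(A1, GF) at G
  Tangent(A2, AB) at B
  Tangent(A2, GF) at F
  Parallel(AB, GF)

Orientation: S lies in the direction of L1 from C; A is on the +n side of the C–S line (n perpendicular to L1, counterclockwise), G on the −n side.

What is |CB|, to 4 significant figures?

59.01

The slot axis is L1's direction at 13.6°, so u = (cos 13.6°, sin 13.6°) = (0.9720, 0.2351) and n = (−sin 13.6°, cos 13.6°) = (-0.2351, 0.9720). C is at the origin and S lies 55.3 along u from C, so S = 55.3·u = (53.75, 13.00). Tangency of A1 to both parallel lines with radius 20.6 puts A and G at C ± 20.6·n: A = (-4.844, 20.02), G = (4.844, -20.02). Equal radii place B and F the same way about S: B = S + 20.6·n = (48.91, 33.03), F = S − 20.6·n = (58.59, -7.019). Then |CB| = |B − C| = 59.01.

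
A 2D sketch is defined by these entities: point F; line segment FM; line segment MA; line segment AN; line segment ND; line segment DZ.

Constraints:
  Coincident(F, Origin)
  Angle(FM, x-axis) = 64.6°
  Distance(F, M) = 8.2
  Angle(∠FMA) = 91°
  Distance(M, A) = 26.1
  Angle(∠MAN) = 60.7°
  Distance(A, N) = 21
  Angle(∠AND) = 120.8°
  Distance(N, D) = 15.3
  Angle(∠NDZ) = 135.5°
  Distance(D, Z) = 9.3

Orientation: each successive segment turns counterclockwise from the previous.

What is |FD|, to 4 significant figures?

10.54

∠MAN = 60.7° gives AN at -87.10° from the x-axis; with |AN| = 21.0, N = (-18.80, -1.961). ∠AND = 120.8° gives ND at -27.90° from the x-axis; with |ND| = 15.3, D = (-5.277, -9.120). Then |FD| = |D − F| = 10.54.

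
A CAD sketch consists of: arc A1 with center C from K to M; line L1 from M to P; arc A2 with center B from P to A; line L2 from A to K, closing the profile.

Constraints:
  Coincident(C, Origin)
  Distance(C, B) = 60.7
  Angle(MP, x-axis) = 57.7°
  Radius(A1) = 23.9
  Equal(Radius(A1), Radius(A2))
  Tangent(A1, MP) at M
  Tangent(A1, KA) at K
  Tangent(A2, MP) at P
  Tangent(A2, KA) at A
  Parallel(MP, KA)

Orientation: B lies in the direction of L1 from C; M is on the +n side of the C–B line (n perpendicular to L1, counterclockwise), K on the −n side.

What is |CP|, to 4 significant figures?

65.24

Tangency of A1 to both parallel lines with radius 23.9 puts M and K at C ± 23.9·n: M = (-20.20, 12.77), K = (20.20, -12.77). Equal radii place P and A the same way about B: P = B + 23.9·n = (12.23, 64.08), A = B − 23.9·n = (52.64, 38.54). Then |CP| = |P − C| = 65.24.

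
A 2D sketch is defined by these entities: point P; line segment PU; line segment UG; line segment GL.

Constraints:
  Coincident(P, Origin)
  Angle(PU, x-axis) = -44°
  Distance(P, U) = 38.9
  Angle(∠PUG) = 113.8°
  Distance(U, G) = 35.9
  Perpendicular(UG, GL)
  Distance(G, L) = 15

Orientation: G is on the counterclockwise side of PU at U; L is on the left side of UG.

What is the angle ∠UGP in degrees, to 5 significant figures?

34.598°

P is at the origin; PU runs at -44.0° with length 38.9, so U = 38.9·(cos -44.0°, sin -44.0°) = (27.982, -27.022). ∠PUG = 113.8°, so UG runs at -44.0° + (180° − 113.8°) = 22.200° from the x-axis; with |UG| = 35.9, G = U + 35.9·(cos 22.200°, sin 22.200°) = (61.221, -13.458). Then cos ∠UGP = GU·GP / (|GU||GP|), giving 34.598°.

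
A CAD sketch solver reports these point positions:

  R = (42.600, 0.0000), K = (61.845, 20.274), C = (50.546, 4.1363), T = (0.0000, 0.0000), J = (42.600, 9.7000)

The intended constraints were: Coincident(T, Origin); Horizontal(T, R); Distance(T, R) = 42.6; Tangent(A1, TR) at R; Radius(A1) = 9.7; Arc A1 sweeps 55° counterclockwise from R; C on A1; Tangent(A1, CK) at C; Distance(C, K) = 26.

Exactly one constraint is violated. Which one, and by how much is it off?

Distance(C, K) = 26 — off by 6.30.

T = (0.00, 0.00) ✓; T.y = 0.00, R.y = 0.00 ✓; |TR| = 42.60 ✓; ∠(JR, RT) = 90.00° ✓; |JR| = 9.700 ✓; bearing(J→C) − bearing(J→R) = 55.00° ✓; |JC| = 9.700 ✓; ∠(JC, CK) = 90.00° ✓; |CK| = 19.70 ✗.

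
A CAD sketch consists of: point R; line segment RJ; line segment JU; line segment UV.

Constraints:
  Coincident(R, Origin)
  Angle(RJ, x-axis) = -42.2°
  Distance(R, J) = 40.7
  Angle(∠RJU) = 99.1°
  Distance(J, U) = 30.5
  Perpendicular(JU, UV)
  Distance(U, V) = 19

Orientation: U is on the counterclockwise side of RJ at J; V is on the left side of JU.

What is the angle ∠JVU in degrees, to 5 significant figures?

58.079°

R is at the origin; RJ runs at -42.2° with length 40.7, so J = 40.7·(cos -42.2°, sin -42.2°) = (30.151, -27.339). ∠RJU = 99.1°, so JU runs at -42.2° + (180° − 99.1°) = 38.700° from the x-axis; with |JU| = 30.5, U = J + 30.5·(cos 38.700°, sin 38.700°) = (53.954, -8.2691). JU is perpendicular to UV; with |UV| = 19.0 on the left of JU, V = U + 19.0·(-0.62524, 0.78043) = (42.074, 6.5591). Then cos ∠JVU = VJ·VU / (|VJ||VU|), giving 58.079°.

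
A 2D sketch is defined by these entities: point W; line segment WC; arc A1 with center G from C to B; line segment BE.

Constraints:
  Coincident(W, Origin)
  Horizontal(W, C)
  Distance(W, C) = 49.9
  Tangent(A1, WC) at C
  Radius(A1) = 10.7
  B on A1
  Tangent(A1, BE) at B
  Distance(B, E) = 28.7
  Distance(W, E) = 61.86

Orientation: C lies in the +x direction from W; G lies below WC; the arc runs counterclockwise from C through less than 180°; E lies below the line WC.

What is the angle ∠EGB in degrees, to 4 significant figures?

69.55°

Checks: |GB| = 10.70 ✓; ∠(GB, BE) = 90.00° ✓; |BE| = 28.70 ✓; |WE| = 61.86 ✓.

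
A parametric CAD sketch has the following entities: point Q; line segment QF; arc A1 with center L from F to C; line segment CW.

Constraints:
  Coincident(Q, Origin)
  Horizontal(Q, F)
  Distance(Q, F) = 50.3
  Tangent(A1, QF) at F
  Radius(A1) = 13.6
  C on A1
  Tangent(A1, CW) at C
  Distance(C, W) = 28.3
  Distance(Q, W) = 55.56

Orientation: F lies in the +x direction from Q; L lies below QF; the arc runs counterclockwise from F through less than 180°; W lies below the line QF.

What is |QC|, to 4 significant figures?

39.12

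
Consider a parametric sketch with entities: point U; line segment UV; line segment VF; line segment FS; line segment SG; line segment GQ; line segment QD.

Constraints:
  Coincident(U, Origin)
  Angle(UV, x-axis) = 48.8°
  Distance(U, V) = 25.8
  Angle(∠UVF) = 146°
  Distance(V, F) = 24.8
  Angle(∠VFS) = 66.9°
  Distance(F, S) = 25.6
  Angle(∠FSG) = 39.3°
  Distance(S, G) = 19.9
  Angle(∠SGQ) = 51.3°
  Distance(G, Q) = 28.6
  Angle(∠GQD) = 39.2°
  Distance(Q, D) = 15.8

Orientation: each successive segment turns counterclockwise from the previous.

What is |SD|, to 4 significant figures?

6.787

U is at the origin; UV runs at 48.8° with length 25.8, so V = (16.99, 19.41). ∠UVF = 146.0° gives VF at 82.80° from the x-axis; with |VF| = 24.8, F = (20.10, 44.02). ∠VFS = 66.9° gives FS at -164.1° from the x-axis; with |FS| = 25.6, S = (-4.518, 37.00). ∠FSG = 39.3° gives SG at -23.40° from the x-axis; with |SG| = 19.9, G = (13.75, 29.10). ∠SGQ = 51.3° gives GQ at 105.3° from the x-axis; with |GQ| = 28.6, Q = (6.198, 56.69). ∠GQD = 39.2° gives QD at -113.9° from the x-axis; with |QD| = 15.8, D = (-0.2028, 42.24). Then |SD| = |D − S| = 6.787.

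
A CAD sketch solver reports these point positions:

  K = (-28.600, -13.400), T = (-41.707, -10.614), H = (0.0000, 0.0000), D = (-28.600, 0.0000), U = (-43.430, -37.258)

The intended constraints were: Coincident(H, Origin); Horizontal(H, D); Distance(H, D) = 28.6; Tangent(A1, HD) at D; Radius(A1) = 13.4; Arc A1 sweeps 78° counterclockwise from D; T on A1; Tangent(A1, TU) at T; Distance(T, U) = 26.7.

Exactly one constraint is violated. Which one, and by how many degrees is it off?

Tangent(A1, TU) at T — off by 8.30°.

H = (0.00, 0.00) ✓; H.y = 0.00, D.y = 0.00 ✓; |HD| = 28.60 ✓; ∠(KD, DH) = 90.00° ✓; |KD| = 13.40 ✓; bearing(K→T) − bearing(K→D) = 78.00° ✓; |KT| = 13.40 ✓; ∠(KT, TU) = 81.70° ✗; |TU| = 26.70 ✓.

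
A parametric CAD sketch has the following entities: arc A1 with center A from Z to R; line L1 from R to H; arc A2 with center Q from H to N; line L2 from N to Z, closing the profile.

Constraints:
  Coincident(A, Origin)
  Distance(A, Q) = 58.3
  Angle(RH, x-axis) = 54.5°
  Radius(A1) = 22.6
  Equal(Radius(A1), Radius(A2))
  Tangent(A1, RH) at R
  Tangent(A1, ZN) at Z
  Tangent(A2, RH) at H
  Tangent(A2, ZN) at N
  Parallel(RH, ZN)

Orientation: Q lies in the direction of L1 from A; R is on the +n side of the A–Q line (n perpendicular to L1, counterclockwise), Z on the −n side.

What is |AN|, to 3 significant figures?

62.5

The slot axis is L1's direction at 54.5°, so u = (cos 54.5°, sin 54.5°) = (0.581, 0.814) and n = (−sin 54.5°, cos 54.5°) = (-0.814, 0.581). A is at the origin and Q lies 58.3 along u from A, so Q = 58.3·u = (33.9, 47.5). Tangency of A1 to both parallel lines with radius 22.6 puts R and Z at A ± 22.6·n: R = (-18.4, 13.1), Z = (18.4, -13.1). Equal radii place H and N the same way about Q: H = Q + 22.6·n = (15.5, 60.6), N = Q − 22.6·n = (52.3, 34.3). Then |AN| = |N − A| = 62.5.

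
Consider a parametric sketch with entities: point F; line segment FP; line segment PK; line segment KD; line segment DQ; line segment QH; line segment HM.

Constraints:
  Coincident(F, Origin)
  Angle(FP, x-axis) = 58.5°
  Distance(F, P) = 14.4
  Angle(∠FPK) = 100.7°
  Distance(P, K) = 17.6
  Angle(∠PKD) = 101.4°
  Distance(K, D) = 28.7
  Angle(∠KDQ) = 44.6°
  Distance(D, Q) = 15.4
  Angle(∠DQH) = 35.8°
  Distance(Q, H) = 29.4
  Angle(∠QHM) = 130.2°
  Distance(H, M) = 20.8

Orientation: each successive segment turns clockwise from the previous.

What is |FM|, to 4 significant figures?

59.89

F is at the origin; FP runs at 58.5° with length 14.4, so P = (7.524, 12.28). ∠FPK = 100.7° gives PK at -20.80° from the x-axis; with |PK| = 17.6, K = (23.98, 6.028). ∠PKD = 101.4° gives KD at -99.40° from the x-axis; with |KD| = 28.7, D = (19.29, -22.29). ∠KDQ = 44.6° gives DQ at 125.2° from the x-axis; with |DQ| = 15.4, Q = (10.41, -9.702). ∠DQH = 35.8° gives QH at -19.00° from the x-axis; with |QH| = 29.4, H = (38.21, -19.27). ∠QHM = 130.2° gives HM at -68.80° from the x-axis; with |HM| = 20.8, M = (45.73, -38.67). Then |FM| = |M − F| = 59.89.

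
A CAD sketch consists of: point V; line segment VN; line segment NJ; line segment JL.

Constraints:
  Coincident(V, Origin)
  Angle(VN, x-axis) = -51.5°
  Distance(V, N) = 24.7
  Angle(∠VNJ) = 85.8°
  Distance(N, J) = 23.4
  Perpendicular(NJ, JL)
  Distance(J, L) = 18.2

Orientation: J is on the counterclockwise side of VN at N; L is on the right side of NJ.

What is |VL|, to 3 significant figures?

48.0

∠VNJ = 85.8°, so NJ runs at -51.5° + (180° − 85.8°) = 42.7° from the x-axis; with |NJ| = 23.4, J = N + 23.4·(cos 42.7°, sin 42.7°) = (32.6, -3.46). The perpendicularity gives JL at right angles to NJ; with |JL| = 18.2 on the right of NJ, L = J + 18.2·(0.678, -0.735) = (44.9, -16.8). Then |VL| = |L − V| = 48.0.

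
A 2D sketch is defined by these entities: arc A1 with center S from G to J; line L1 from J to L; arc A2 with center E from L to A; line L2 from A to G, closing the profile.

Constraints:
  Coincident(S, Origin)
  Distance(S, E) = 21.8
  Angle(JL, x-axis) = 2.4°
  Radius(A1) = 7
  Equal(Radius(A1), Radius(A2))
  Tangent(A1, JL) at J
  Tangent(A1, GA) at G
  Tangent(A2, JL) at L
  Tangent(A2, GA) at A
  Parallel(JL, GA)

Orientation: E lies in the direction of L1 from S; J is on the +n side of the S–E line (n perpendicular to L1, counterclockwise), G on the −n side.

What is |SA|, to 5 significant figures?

22.896

The slot axis is L1's direction at 2.4°, so u = (cos 2.4°, sin 2.4°) = (0.99912, 0.041876) and n = (−sin 2.4°, cos 2.4°) = (-0.041876, 0.99912). S is at the origin and E lies 21.8 along u from S, so E = 21.8·u = (21.781, 0.91289). Tangency of A1 to both parallel lines with radius 7.0 puts J and G at S ± 7.0·n: J = (-0.29313, 6.9939), G = (0.29313, -6.9939). Equal radii place L and A the same way about E: L = E + 7.0·n = (21.488, 7.9067), A = E − 7.0·n = (22.074, -6.0810). Then |SA| = |A − S| = 22.896.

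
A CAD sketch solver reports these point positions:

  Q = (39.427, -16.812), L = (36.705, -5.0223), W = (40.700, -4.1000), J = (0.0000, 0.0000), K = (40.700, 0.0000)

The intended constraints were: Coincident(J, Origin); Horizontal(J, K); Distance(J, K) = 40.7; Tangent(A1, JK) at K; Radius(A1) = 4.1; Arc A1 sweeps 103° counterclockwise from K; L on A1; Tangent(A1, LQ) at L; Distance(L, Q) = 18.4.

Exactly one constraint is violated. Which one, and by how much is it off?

Distance(L, Q) = 18.4 — off by 6.30.

J = (0.00, 0.00) ✓; J.y = 0.00, K.y = 0.00 ✓; |JK| = 40.70 ✓; ∠(WK, KJ) = 90.00° ✓; |WK| = 4.100 ✓; bearing(W→L) − bearing(W→K) = 103.0° ✓; |WL| = 4.100 ✓; ∠(WL, LQ) = 90.00° ✓; |LQ| = 12.10 ✗.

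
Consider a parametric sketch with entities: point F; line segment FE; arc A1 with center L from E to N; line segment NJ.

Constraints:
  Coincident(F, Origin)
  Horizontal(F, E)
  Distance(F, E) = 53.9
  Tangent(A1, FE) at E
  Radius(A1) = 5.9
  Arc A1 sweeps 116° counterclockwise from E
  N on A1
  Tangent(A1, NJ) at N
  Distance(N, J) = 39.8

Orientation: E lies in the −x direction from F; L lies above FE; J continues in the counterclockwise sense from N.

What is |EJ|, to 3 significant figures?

45.9

On A1, E sits at bearing -90° from L; a 116° counterclockwise sweep puts N at bearing 26°, so N = L + 5.9·(cos 26°, sin 26°) = (-48.6, 8.49). A1 meets NJ tangentially, so LN is at right angles to NJ, so NJ runs along (−sin 26°, cos 26°); with |NJ| = 39.8, J = (-66.0, 44.3). Then |EJ| = |J − E| = 45.9.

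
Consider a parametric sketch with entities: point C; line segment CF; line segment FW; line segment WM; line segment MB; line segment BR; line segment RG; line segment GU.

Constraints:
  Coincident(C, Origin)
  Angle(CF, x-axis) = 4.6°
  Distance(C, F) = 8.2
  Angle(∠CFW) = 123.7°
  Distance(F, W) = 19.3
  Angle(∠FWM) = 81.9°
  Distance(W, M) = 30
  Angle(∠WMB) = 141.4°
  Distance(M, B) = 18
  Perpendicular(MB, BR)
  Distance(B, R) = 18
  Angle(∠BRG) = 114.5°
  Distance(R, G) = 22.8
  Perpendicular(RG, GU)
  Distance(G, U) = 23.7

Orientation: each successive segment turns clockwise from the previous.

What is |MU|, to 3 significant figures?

13.9

C is at the origin; CF runs at 4.6° with length 8.2, so F = (8.17, 0.658). ∠CFW = 123.7° gives FW at -51.7° from the x-axis; with |FW| = 19.3, W = (20.1, -14.5). ∠FWM = 81.9° gives WM at -150° from the x-axis; with |WM| = 30.0, M = (-5.79, -29.6). ∠WMB = 141.4° gives MB at 172° from the x-axis; with |MB| = 18.0, B = (-23.6, -26.9). MB ⟂ BR, so BR runs at 81.6°; with |BR| = 18.0, R = (-21.0, -9.14). ∠BRG = 114.5° gives RG at 16.1° from the x-axis; with |RG| = 22.8, G = (0.935, -2.82). RG is perpendicular to GU, so GU runs at -73.9°; with |GU| = 23.7, U = (7.51, -25.6). Then |MU| = |U − M| = 13.9.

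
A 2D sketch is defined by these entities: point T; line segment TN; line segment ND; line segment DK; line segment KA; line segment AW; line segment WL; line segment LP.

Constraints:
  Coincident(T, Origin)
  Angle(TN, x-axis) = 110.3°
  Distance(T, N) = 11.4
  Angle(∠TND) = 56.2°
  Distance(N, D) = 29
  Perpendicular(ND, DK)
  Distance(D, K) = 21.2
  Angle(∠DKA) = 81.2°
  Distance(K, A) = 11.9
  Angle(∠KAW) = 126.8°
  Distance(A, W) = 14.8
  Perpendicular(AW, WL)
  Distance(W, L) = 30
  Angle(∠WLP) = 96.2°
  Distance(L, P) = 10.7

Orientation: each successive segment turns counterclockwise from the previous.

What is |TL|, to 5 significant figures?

34.984

T is at the origin; TN runs at 110.3° with length 11.4, so N = (-3.9551, 10.692). ∠TND = 56.2° gives ND at -125.90° from the x-axis; with |ND| = 29.0, D = (-20.960, -12.799). ND ⟂ DK, so DK runs at -35.900°; with |DK| = 21.2, K = (-3.7870, -25.230). ∠DKA = 81.2° gives KA at 62.900° from the x-axis; with |KA| = 11.9, A = (1.6340, -14.637). ∠KAW = 126.8° gives AW at 116.10° from the x-axis; with |AW| = 14.8, W = (-4.8771, -1.3460). AW ⟂ WL, so WL runs at -153.90°; with |WL| = 30.0, L = (-31.818, -14.544). Then |TL| = |L − T| = 34.984.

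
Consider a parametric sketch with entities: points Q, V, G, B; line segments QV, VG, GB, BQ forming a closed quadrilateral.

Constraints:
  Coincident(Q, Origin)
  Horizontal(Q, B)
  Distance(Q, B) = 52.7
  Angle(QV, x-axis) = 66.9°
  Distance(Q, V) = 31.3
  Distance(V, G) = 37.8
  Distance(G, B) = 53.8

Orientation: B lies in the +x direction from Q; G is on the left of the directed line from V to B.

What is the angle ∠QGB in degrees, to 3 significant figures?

50.2°

Checks: |VG| = 37.80 ✓; |GB| = 53.80 ✓.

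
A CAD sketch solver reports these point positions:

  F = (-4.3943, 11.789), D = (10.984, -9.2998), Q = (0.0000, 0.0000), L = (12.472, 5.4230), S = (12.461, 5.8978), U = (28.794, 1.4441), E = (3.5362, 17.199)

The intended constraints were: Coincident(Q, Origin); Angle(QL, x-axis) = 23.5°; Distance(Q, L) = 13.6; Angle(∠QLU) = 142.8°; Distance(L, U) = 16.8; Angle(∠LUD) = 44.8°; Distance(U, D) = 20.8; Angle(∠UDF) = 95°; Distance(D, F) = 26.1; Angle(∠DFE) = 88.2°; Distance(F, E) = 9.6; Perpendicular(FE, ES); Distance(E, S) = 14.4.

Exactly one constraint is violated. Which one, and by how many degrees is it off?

Perpendicular(FE, ES) — off by 4.00°.

Q = (0.00, 0.00) ✓; QL at 23.50° ✓; |QL| = 13.60 ✓; ∠QLU = 142.8° ✓; |LU| = 16.80 ✓; ∠LUD = 44.80° ✓; |UD| = 20.80 ✓; ∠UDF = 95.00° ✓; |DF| = 26.10 ✓; ∠DFE = 88.20° ✓; |FE| = 9.600 ✓; ∠(FE, ES) = 86.00° ✗; |ES| = 14.40 ✓.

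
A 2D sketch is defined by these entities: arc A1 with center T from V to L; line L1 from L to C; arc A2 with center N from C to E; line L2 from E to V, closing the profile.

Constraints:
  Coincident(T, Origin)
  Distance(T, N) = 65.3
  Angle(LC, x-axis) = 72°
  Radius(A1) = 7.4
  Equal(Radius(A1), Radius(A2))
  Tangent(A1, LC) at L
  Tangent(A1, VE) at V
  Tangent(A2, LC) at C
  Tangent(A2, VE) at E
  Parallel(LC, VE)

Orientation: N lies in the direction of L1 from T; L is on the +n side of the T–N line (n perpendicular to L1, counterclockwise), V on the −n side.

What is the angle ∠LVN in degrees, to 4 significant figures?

83.53°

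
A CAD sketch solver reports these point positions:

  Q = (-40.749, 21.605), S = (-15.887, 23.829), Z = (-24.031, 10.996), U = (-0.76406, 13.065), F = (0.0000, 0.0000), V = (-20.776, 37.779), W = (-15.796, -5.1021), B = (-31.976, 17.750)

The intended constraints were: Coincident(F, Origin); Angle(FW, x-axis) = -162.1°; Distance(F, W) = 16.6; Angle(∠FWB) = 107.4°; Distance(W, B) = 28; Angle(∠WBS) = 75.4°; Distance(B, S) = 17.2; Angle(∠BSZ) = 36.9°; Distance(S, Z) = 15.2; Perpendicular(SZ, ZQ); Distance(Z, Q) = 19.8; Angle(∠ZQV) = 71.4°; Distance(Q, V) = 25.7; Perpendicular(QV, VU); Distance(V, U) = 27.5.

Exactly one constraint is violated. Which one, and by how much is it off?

Distance(V, U) = 27.5 — off by 4.30.

F = (0.00, 0.00) ✓; FW at -162.1° ✓; |FW| = 16.60 ✓; ∠FWB = 107.4° ✓; |WB| = 28.00 ✓; ∠WBS = 75.40° ✓; |BS| = 17.20 ✓; ∠BSZ = 36.90° ✓; |SZ| = 15.20 ✓; ∠(SZ, ZQ) = 90.00° ✓; |ZQ| = 19.80 ✓; ∠ZQV = 71.40° ✓; |QV| = 25.70 ✓; ∠(QV, VU) = 90.00° ✓; |VU| = 31.80 ✗.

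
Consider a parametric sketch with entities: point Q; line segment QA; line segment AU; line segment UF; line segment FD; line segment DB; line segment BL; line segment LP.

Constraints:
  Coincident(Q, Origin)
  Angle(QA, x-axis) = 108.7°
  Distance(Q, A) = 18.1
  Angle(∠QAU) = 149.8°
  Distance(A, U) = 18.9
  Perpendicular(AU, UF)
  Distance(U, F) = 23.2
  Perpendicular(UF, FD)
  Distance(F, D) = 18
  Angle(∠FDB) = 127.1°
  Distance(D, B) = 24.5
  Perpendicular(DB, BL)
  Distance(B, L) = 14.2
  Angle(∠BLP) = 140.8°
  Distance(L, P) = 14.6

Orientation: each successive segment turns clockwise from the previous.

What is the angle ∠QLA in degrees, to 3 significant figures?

70.5°

Q is at the origin; QA runs at 108.7° with length 18.1, so A = (-5.80, 17.1). ∠QAU = 149.8° gives AU at 78.5° from the x-axis; with |AU| = 18.9, U = (-2.04, 35.7). The perpendicularity gives UF at right angles to AU, so UF runs at -11.5°; with |UF| = 23.2, F = (20.7, 31.0). UF is perpendicular to FD, so FD runs at -102°; with |FD| = 18.0, D = (17.1, 13.4). ∠FDB = 127.1° gives DB at -154° from the x-axis; with |DB| = 24.5, B = (-4.98, 2.82). The perpendicularity gives BL at right angles to DB, so BL runs at 116°; with |BL| = 14.2, L = (-11.1, 15.6). Then cos ∠QLA = LQ·LA / (|LQ||LA|), giving 70.5°.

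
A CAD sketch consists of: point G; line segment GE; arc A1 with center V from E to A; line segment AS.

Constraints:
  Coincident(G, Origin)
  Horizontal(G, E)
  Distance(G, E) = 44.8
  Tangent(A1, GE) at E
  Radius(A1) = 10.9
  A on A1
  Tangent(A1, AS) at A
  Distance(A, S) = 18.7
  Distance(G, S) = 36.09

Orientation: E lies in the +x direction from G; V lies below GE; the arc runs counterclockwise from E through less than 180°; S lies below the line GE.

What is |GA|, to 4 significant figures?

35.43

Checks: ∠(VE, EG) = 90.00° ✓; |VE| = 10.90 ✓; |VA| = 10.90 ✓; ∠(VA, AS) = 90.00° ✓; |AS| = 18.70 ✓; |GS| = 36.09 ✓.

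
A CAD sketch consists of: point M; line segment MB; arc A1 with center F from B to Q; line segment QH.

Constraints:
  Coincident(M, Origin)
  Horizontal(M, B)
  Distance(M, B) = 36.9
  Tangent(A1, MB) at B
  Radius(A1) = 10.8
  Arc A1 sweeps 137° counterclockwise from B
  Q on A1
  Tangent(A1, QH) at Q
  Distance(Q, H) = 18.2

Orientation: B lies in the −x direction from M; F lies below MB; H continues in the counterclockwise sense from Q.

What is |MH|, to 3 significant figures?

43.9

M is at the origin; MB is horizontal with |MB| = 36.9 and B on the −x side, so B = (-36.9, 0.00). Tangency of A1 to MB means the radius FB is perpendicular to MB, so F = B + (0, -10.8) = (-36.9, -10.8). On A1, B sits at bearing 90° from F; a 137° counterclockwise sweep puts Q at bearing 227°, so Q = F + 10.8·(cos 227°, sin 227°) = (-44.3, -18.7). The tangent condition forces FQ to be normal to QH, so QH runs along (−sin 227°, cos 227°); with |QH| = 18.2, H = (-31.0, -31.1). Then |MH| = |H − M| = 43.9.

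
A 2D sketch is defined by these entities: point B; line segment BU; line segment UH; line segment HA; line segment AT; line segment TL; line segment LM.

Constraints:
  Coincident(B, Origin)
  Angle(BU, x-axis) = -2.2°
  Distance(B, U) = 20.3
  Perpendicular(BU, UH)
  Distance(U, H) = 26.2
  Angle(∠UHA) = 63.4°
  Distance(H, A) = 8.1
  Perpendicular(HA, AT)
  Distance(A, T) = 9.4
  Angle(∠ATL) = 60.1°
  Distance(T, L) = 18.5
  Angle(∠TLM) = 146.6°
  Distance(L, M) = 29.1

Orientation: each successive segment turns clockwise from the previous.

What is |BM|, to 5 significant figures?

64.830

∠ATL = 60.1° gives TL at -58.700° from the x-axis; with |TL| = 18.5, L = (26.321, -30.628). ∠TLM = 146.6° gives LM at -92.100° from the x-axis; with |LM| = 29.1, M = (25.254, -59.708). Then |BM| = |M − B| = 64.830.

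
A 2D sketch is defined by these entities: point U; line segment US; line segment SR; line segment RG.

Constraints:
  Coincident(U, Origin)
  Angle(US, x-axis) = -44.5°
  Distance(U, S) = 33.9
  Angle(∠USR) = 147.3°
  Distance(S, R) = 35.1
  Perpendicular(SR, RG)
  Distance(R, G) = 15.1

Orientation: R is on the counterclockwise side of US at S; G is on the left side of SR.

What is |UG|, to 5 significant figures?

63.708

U is at the origin; US runs at -44.5° with length 33.9, so S = 33.9·(cos -44.5°, sin -44.5°) = (24.179, -23.761). ∠USR = 147.3°, so SR runs at -44.5° + (180° − 147.3°) = -11.800° from the x-axis; with |SR| = 35.1, R = S + 35.1·(cos -11.800°, sin -11.800°) = (58.537, -30.939). SR ⟂ RG; with |RG| = 15.1 on the left of SR, G = R + 15.1·(0.20450, 0.97887) = (61.625, -16.158). Then |UG| = |G − U| = 63.708.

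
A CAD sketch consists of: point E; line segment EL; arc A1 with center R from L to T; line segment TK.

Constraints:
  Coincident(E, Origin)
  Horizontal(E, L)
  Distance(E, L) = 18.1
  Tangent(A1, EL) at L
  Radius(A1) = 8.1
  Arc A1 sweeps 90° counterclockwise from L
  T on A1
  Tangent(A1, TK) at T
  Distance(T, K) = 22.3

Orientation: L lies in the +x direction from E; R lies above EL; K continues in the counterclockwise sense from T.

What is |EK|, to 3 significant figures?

40.1

E is at the origin; EL is horizontal with |EL| = 18.1 and L on the +x side, so L = (18.1, 0.00). A1 meets EL tangentially, so RL is at right angles to EL, so R = L + (0, 8.1) = (18.1, 8.10). On A1, L sits at bearing -90° from R; a 90° counterclockwise sweep puts T at bearing 0°, so T = R + 8.1·(cos 0°, sin 0°) = (26.2, 8.10). Since A1 is tangent to TK there, RT ⟂ TK, so TK runs along (−sin 0°, cos 0°); with |TK| = 22.3, K = (26.2, 30.4). Then |EK| = |K − E| = 40.1.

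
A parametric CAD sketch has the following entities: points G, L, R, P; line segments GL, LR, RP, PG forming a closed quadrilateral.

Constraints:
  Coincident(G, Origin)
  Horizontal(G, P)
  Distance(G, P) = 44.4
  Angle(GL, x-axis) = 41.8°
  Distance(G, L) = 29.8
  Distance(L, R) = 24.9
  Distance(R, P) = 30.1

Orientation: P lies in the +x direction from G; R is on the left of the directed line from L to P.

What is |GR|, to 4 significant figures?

54.07

Checks: |LR| = 24.90 ✓; |RP| = 30.10 ✓.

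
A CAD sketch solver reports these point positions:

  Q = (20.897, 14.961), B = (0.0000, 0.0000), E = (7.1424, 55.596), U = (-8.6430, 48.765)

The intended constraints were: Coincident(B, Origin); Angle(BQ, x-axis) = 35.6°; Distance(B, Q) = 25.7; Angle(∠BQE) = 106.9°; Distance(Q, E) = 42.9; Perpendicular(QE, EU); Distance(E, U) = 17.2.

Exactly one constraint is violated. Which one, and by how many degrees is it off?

Perpendicular(QE, EU) — off by 4.70°.

B = (0.00, 0.00) ✓; BQ at 35.60° ✓; |BQ| = 25.70 ✓; ∠BQE = 106.9° ✓; |QE| = 42.90 ✓; ∠(QE, EU) = 94.70° ✗; |EU| = 17.20 ✓.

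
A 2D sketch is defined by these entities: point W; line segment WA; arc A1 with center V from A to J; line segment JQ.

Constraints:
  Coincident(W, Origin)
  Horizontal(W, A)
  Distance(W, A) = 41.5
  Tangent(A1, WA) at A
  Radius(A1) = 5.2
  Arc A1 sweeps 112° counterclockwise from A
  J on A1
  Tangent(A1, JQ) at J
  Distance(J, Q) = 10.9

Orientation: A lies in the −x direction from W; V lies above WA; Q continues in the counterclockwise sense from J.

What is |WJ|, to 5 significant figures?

37.369

W is at the origin; WA is horizontal with |WA| = 41.5 and A on the −x side, so A = (-41.500, 0.0000). A1 meets WA tangentially, so VA is at right angles to WA, so V = A + (0, 5.2) = (-41.500, 5.2000). On A1, A sits at bearing -90° from V; a 112° counterclockwise sweep puts J at bearing 22°, so J = V + 5.2·(cos 22°, sin 22°) = (-36.679, 7.1480). Then |WJ| = |J − W| = 37.369.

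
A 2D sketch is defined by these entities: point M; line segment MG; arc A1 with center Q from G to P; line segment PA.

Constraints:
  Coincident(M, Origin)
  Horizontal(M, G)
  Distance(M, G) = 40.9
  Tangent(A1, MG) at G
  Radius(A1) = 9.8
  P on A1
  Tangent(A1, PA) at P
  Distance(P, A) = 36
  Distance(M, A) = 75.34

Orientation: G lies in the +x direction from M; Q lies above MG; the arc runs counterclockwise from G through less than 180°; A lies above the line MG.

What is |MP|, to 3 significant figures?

50.1

Checks: ∠(QG, GM) = 90.00° ✓; |QG| = 9.800 ✓; |QP| = 9.800 ✓; ∠(QP, PA) = 90.00° ✓; |PA| = 36.00 ✓; |MA| = 75.34 ✓.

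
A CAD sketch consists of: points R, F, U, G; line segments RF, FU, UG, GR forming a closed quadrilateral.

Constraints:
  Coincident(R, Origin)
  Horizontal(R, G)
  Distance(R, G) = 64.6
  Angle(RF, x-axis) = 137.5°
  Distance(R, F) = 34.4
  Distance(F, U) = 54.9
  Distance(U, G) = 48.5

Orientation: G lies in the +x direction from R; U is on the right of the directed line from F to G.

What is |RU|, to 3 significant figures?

20.7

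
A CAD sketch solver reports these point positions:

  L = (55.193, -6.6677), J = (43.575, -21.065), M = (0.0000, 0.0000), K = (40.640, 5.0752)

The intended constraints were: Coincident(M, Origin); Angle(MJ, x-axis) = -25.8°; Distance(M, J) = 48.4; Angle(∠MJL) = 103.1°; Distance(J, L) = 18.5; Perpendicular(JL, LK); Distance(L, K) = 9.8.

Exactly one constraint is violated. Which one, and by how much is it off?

Distance(L, K) = 9.8 — off by 8.90.

M = (0.00, 0.00) ✓; MJ at -25.80° ✓; |MJ| = 48.40 ✓; ∠MJL = 103.1° ✓; |JL| = 18.50 ✓; ∠(JL, LK) = 90.00° ✓; |LK| = 18.70 ✗.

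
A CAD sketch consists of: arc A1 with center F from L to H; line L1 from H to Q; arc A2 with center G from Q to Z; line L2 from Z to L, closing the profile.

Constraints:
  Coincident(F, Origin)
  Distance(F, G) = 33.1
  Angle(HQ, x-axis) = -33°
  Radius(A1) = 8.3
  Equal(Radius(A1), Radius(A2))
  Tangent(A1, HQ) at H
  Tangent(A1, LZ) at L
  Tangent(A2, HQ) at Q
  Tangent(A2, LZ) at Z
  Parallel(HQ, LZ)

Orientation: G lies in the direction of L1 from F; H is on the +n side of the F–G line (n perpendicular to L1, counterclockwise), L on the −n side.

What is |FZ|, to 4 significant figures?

34.12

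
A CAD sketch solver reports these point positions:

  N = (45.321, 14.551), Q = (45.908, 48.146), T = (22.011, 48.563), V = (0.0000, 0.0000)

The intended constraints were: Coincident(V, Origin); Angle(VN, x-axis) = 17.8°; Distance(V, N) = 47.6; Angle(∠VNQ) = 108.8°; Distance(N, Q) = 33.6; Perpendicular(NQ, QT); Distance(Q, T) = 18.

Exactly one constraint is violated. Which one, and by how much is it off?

Distance(Q, T) = 18 — off by 5.90.

V = (0.00, 0.00) ✓; VN at 17.80° ✓; |VN| = 47.60 ✓; ∠VNQ = 108.8° ✓; |NQ| = 33.60 ✓; ∠(NQ, QT) = 90.00° ✓; |QT| = 23.90 ✗.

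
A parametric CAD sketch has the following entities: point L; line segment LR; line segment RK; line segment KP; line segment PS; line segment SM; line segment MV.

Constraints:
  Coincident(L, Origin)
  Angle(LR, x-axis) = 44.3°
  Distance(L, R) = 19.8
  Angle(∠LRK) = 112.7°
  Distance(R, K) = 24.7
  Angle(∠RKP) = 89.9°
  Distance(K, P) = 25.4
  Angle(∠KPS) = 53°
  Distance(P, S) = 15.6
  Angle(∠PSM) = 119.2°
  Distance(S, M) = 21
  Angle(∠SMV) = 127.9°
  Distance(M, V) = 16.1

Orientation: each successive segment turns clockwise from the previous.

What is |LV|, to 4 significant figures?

48.11

L is at the origin; LR runs at 44.3° with length 19.8, so R = (14.17, 13.83). ∠LRK = 112.7° gives RK at -23.00° from the x-axis; with |RK| = 24.7, K = (36.91, 4.178). ∠RKP = 89.9° gives KP at -113.1° from the x-axis; with |KP| = 25.4, P = (26.94, -19.19). ∠KPS = 53.0° gives PS at 119.9° from the x-axis; with |PS| = 15.6, S = (19.17, -5.662). ∠PSM = 119.2° gives SM at 59.10° from the x-axis; with |SM| = 21.0, M = (29.95, 12.36). ∠SMV = 127.9° gives MV at 7.000° from the x-axis; with |MV| = 16.1, V = (45.93, 14.32). Then |LV| = |V − L| = 48.11.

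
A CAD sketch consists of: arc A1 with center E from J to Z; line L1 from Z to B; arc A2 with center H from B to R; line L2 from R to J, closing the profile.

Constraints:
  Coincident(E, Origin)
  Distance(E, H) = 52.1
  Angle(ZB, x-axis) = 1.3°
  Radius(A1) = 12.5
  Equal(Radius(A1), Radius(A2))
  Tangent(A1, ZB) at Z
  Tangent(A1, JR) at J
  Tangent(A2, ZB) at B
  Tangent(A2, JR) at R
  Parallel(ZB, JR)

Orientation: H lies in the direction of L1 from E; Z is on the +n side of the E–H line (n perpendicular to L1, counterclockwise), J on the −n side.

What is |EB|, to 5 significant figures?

53.579

Tangency of A1 to both parallel lines with radius 12.5 puts Z and J at E ± 12.5·n: Z = (-0.28359, 12.497), J = (0.28359, -12.497). Equal radii place B and R the same way about H: B = H + 12.5·n = (51.803, 13.679), R = H − 12.5·n = (52.370, -11.315). Then |EB| = |B − E| = 53.579.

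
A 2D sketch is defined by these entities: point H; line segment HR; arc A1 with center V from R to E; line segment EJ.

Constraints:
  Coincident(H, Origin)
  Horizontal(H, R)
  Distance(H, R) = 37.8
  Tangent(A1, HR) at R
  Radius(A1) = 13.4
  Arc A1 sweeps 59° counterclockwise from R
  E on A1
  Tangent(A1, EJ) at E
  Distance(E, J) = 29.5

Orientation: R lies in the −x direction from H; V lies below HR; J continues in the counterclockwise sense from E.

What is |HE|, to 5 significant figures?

49.713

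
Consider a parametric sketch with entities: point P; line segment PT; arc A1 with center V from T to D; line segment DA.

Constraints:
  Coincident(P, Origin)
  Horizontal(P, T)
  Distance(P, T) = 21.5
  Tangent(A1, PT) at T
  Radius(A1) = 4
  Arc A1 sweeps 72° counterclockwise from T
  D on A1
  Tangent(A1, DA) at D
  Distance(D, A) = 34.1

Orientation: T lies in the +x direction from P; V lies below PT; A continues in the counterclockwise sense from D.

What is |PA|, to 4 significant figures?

35.92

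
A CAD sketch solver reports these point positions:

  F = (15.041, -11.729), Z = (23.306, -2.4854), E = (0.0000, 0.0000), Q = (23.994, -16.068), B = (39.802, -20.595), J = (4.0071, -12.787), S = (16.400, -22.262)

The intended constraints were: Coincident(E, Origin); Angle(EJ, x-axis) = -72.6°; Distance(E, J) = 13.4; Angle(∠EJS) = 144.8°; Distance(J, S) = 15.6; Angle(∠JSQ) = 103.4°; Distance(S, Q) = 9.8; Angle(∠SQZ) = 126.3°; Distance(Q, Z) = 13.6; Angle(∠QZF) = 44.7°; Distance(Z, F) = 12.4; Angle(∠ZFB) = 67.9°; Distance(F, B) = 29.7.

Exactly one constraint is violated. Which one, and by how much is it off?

Distance(F, B) = 29.7 — off by 3.40.

E = (0.00, 0.00) ✓; EJ at -72.60° ✓; |EJ| = 13.40 ✓; ∠EJS = 144.8° ✓; |JS| = 15.60 ✓; ∠JSQ = 103.4° ✓; |SQ| = 9.800 ✓; ∠SQZ = 126.3° ✓; |QZ| = 13.60 ✓; ∠QZF = 44.70° ✓; |ZF| = 12.40 ✓; ∠ZFB = 67.90° ✓; |FB| = 26.30 ✗.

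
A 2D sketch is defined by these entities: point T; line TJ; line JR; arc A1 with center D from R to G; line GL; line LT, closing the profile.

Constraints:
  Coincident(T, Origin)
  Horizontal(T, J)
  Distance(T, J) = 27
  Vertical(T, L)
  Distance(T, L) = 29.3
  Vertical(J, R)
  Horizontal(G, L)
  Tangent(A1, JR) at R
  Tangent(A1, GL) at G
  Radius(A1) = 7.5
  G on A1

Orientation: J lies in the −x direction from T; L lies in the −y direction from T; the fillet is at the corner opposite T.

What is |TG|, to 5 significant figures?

35.196

T is at the origin; T and J share the same y with |TJ| = 27.0 and J on the −x side, so J = (-27.000, 0.0000). TL is vertical with |TL| = 29.3 and L on the −y side, so L = (0.0000, -29.300). The virtual corner opposite T is at (-27.000, -29.300). Since A1 is tangent to JR there, DR ⟂ JR and since A1 is tangent to GL there, DG ⟂ GL, with radius 7.5, so the center D sits 7.5 in from both sides at D = (-19.500, -21.800). That places the tangent points at R = (-27.000, -21.800) on JR and G = (-19.500, -29.300) on GL. Then |TG| = |G − T| = 35.196.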